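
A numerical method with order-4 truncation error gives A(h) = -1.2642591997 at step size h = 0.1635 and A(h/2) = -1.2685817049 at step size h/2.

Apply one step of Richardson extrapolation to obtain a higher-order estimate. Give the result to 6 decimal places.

Order 4 gives 2^r = 16 and 2^r − 1 = 15.
A(h/2) − A(h) = -1.2685817049 − (-1.2642591997) = -0.0043225052
Divide by 2^4 − 1 = 15: (-0.0043225052)/15 = -0.0002881670
R = A(h/2) + (A(h/2) − A(h))/15 = -1.2685817049 − 0.0002881670 = -1.2688698719

-1.268870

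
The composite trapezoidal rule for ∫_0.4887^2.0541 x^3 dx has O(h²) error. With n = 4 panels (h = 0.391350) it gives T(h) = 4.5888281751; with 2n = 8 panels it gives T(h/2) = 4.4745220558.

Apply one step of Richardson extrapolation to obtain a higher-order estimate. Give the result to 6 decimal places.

With r = 2 the leading error scales as h^2, so the weight is 2^2 = 4.
2^2 × A(h/2) = 17.8980882232; minus A(h) gives 13.3092600481.
Denominator 4 − 1 = 3.
(4 × 4.4745220558 − 4.5888281751)/(4 − 1) = 4.4364200160
Shift from A(h/2): −0.0381020398.

4.436420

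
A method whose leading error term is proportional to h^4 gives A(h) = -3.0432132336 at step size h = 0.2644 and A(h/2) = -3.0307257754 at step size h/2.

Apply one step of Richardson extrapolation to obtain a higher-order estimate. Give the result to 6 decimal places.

Leading term ∝ h^4; use weight 16 = 2^4.
16 × (-3.0307257754) − (-3.0432132336) = -45.4483991728
Extrapolated: (-45.4483991728) / 15 = -3.0298932782

-3.029893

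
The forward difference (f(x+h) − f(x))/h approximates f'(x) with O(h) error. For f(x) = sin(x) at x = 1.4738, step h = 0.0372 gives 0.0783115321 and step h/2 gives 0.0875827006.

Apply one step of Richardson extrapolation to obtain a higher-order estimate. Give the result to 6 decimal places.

0.096854

r = 1: numerator weight 2, denominator 1.
A(h/2) − A(h) = 0.0875827006 − 0.0783115321 = 0.0092711685
Divide by 2^1 − 1 = 1: 0.0092711685/1 = 0.0092711685
R = A(h/2) + (A(h/2) − A(h))/1 = 0.0875827006 + 0.0092711685 = 0.0968538691
Correction |R − A(h/2)| = 9.271e-03; gap |A(h/2) − A(h)| = 9.271e-03.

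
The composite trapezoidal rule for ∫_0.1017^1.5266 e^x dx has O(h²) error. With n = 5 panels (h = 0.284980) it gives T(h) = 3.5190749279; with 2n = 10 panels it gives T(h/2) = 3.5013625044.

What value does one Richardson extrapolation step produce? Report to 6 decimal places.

Error is O(h^2); halving h shrinks it by 2^2 = 4.
2^2·A(h/2) = 14.0054500176; minus A(h) gives 10.4863750897.
Denominator 4 − 1 = 3.
So the Richardson estimate is 3.4954583632.

3.495458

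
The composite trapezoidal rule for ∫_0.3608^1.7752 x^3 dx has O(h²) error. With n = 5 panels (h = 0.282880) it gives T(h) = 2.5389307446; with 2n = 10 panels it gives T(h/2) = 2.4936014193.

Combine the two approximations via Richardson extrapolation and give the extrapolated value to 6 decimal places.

2.478492

Error is O(h^2); halving h shrinks it by 2^2 = 4.
4*2.4936014193 = 9.9744056772; subtract 2.5389307446 → 7.4354749326
(4*2.4936014193 − 2.5389307446)/(4 − 1) = 2.4784916442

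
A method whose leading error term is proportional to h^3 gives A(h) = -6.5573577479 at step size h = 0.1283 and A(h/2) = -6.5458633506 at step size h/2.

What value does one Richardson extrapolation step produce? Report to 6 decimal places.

-6.544221

r = 3: numerator weight 8, denominator 7.
8·(-6.5458633506) = -52.3669068048; subtract (-6.5573577479) → -45.8095490569
Divide by 2^3 − 1 = 7.
Result: -6.5442212938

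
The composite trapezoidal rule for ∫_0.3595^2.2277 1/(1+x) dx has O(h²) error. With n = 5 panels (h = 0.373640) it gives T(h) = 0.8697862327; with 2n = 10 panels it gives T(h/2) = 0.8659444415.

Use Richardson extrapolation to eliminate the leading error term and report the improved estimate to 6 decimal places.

r = 2: numerator weight 4, denominator 3.
4*0.8659444415 = 3.4637777660; subtract 0.8697862327 → 2.5939915333
Extrapolated: 2.5939915333 / 3 = 0.8646638444

0.864664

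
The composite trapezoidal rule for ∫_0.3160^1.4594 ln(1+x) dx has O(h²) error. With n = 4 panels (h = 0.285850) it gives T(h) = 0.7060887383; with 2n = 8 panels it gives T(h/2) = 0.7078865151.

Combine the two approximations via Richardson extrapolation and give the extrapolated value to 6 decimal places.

0.708486

r = 2, so 2^r = 4.
4 × 0.7078865151 = 2.8315460604; 2.8315460604 − 0.7060887383 = 2.1254573221
(4 × 0.7078865151 − 0.7060887383)/(4 − 1) = 0.7084857740
Shift from A(h/2): +0.0005992589.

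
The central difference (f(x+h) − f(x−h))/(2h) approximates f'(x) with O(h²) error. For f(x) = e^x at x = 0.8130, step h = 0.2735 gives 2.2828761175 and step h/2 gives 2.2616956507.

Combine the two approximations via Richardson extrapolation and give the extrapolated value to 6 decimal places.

2.254635

Leading term ∝ h^2; use weight 4 = 2^2.
4·2.2616956507 = 9.0467826028; subtract 2.2828761175 → 6.7639064853
Divide by 2^2 − 1 = 3.
Extrapolated: 6.7639064853 / 3 = 2.2546354951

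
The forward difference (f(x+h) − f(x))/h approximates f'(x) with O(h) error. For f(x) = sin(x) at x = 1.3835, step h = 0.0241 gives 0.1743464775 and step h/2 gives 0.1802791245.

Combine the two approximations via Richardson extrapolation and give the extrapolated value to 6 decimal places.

0.186212

Order 1 gives 2^r = 2 and 2^r − 1 = 1.
A(h/2) − A(h) = 0.1802791245 − 0.1743464775 = 0.0059326470
Divide by 2^1 − 1 = 1: 0.0059326470/1 = 0.0059326470
R = 0.1802791245 + 0.0059326470 = 0.1862117715
Gap between inputs: 5.933e-03; correction applied: +0.0059326470.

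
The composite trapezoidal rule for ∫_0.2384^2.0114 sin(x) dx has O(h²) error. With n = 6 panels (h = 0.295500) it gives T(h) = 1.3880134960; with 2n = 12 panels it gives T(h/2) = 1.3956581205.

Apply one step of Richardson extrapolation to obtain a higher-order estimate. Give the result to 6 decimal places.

1.398206

Order 2 gives 2^r = 4 and 2^r − 1 = 3.
Top: 4(1.3956581205) − (1.3880134960) = 4.1946189860
Denominator 4 − 1 = 3.
So the Richardson estimate is 1.3982063287.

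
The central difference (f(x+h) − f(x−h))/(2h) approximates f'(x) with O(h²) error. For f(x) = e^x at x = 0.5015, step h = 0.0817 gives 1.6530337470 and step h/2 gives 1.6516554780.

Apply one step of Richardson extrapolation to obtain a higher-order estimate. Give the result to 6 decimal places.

1.651196

r = 2, so 2^r = 4.
2^2×A(h/2) = 6.6066219120; minus A(h) gives 4.9535881650.
Divide by 2^2 − 1 = 3.
Extrapolated: 4.9535881650 / 3 = 1.6511960550
Shift from A(h/2): −0.0004594230.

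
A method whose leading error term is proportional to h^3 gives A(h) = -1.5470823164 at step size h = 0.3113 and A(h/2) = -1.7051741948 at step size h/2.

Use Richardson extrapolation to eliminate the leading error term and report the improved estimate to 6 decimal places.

-1.727759

r = 3, so 2^r = 8.
2^3×A(h/2) = -13.6413935584; minus A(h) gives -12.0943112420.
Denominator 8 − 1 = 7.
So the Richardson estimate is -1.7277587489.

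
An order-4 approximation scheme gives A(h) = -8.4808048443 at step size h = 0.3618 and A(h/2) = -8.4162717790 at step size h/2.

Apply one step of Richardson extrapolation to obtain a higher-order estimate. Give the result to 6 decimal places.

-8.411970

Error is O(h^4); halving h shrinks it by 2^4 = 16.
Numerator 16*A(h/2) − A(h) = 16*(-8.4162717790) − (-8.4808048443) = -126.1795436197
Divide by 2^4 − 1 = 15.
(16*(-8.4162717790) − (-8.4808048443))/(16 − 1) = -8.4119695746
Gap between inputs: 6.453e-02; correction applied: +0.0043022044.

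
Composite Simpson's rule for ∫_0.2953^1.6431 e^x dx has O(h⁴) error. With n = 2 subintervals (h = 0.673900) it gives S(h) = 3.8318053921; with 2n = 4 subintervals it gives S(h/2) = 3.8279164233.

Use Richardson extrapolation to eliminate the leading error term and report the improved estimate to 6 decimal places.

Leading term ∝ h^4; use weight 16 = 2^4.
Weighted: 61.2466627728 − 3.8318053921 = 57.4148573807
Extrapolated: 57.4148573807 / 15 = 3.8276571587

3.827657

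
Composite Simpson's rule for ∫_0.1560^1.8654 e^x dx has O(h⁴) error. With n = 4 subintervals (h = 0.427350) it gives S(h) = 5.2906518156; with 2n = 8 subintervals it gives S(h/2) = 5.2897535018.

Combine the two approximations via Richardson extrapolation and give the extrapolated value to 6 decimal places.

5.289694

r = 4, so 2^r = 16.
Weighted: 84.6360560288 − 5.2906518156 = 79.3454042132
Extrapolated: 79.3454042132 / 15 = 5.2896936142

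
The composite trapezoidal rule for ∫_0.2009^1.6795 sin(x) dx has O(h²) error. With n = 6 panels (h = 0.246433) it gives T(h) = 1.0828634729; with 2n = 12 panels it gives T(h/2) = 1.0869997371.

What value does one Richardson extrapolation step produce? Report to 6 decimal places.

Method order is 2; weight 2^2 = 4.
4 × 1.0869997371 = 4.3479989484; subtract 1.0828634729 → 3.2651354755
Denominator 4 − 1 = 3.
Extrapolated: 3.2651354755 / 3 = 1.0883784918
Correction |R − A(h/2)| = 1.379e-03; gap |A(h/2) − A(h)| = 4.136e-03.

1.088378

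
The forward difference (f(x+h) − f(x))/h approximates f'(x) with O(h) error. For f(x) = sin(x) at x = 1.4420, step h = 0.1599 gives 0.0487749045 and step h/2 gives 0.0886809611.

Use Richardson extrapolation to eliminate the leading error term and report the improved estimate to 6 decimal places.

0.128587

r = 1, so 2^r = 2.
2×0.0886809611 − 0.0487749045 = 0.1285870177
Denominator 2 − 1 = 1.
So the Richardson estimate is 0.1285870177.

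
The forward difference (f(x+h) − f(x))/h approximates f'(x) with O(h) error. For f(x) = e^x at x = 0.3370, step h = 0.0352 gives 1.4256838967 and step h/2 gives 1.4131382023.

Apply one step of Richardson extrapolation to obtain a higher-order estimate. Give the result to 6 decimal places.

1.400593

r = 1: numerator weight 2, denominator 1.
2·1.4131382023 = 2.8262764046; 2.8262764046 − 1.4256838967 = 1.4005925079
Denominator 2 − 1 = 1.
So the Richardson estimate is 1.4005925079.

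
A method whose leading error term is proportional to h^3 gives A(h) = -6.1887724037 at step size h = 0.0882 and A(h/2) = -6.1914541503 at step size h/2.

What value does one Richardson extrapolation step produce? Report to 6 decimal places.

-6.191837

r = 3: numerator weight 8, denominator 7.
8*(-6.1914541503) = -49.5316332024; (-49.5316332024) − (-6.1887724037) = -43.3428607987
(-43.3428607987) ÷ 7 = -6.1918372570
Shift from A(h/2): −0.0003831067.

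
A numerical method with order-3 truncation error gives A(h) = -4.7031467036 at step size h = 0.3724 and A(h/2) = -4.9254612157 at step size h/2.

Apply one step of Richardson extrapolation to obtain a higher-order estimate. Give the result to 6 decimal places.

r = 3: numerator weight 8, denominator 7.
2^3×A(h/2) = -39.4036897256; minus A(h) gives -34.7005430220.
R = (-34.7005430220)/7 = -4.9572204317
Correction |R − A(h/2)| = 3.176e-02; gap |A(h/2) − A(h)| = 2.223e-01.

-4.957220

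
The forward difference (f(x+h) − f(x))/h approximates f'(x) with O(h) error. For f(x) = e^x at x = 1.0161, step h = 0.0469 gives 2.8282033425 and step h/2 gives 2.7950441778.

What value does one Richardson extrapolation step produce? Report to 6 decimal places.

2.761885

r = 1: numerator weight 2, denominator 1.
Weighted: 5.5900883556 − 2.8282033425 = 2.7618850131
Denominator 2 − 1 = 1.
(2 × 2.7950441778 − 2.8282033425)/(2 − 1) = 2.7618850131
Correction |R − A(h/2)| = 3.316e-02; gap |A(h/2) − A(h)| = 3.316e-02.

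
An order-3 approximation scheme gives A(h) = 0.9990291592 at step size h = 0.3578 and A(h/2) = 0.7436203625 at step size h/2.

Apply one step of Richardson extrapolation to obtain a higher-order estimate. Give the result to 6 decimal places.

0.707133

r = 3, so 2^r = 8.
Weighted: 5.9489629000 − 0.9990291592 = 4.9499337408
Denominator 8 − 1 = 7.
R = 4.9499337408/7 = 0.7071333915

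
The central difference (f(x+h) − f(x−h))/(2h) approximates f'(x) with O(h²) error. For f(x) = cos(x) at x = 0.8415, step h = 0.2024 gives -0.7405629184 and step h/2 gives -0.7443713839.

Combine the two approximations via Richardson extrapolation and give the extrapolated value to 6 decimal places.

-0.745641

With r = 2 the leading error scales as h^2, so the weight is 2^2 = 4.
4·(-0.7443713839) − (-0.7405629184) = -2.2369226172
Extrapolated: (-2.2369226172) / 3 = -0.7456408724
Gap between inputs: 3.808e-03; correction applied: −0.0012694885.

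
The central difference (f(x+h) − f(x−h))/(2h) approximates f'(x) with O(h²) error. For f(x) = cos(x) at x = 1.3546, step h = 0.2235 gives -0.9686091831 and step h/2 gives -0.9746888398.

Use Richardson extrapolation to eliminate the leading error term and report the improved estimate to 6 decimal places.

Error is O(h^2); halving h shrinks it by 2^2 = 4.
2^2·A(h/2) = -3.8987553592; minus A(h) gives -2.9301461761.
Denominator 4 − 1 = 3.
(4·(-0.9746888398) − (-0.9686091831))/(4 − 1) = -0.9767153920
Shift from A(h/2): −0.0020265522.

-0.976715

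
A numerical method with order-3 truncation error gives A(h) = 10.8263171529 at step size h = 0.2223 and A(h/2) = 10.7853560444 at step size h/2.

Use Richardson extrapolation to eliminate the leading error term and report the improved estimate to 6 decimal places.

10.779504

r = 3: numerator weight 8, denominator 7.
Top: 8(10.7853560444) − (10.8263171529) = 75.4565312023
Divide by 2^3 − 1 = 7.
So the Richardson estimate is 10.7795044575.
Shift from A(h/2): −0.0058515869.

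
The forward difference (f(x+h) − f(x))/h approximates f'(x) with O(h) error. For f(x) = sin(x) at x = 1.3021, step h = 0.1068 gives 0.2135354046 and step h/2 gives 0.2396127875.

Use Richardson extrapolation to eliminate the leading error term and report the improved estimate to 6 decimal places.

The method has order 1: 2^1 = 2.
2 × 0.2396127875 − 0.2135354046 = 0.2656901704
0.2656901704 ÷ 1 = 0.2656901704
Shift from A(h/2): +0.0260773829.

0.265690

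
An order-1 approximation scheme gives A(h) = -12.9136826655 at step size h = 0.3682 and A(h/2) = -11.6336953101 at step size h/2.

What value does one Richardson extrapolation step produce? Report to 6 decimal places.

Order 1 gives 2^r = 2 and 2^r − 1 = 1.
2·(-11.6336953101) = -23.2673906202; (-23.2673906202) − (-12.9136826655) = -10.3537079547
(2·(-11.6336953101) − (-12.9136826655))/(2 − 1) = -10.3537079547

-10.353708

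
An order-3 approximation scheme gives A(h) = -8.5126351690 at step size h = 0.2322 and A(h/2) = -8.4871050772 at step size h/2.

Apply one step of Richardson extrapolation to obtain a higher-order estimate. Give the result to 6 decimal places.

-8.483458

The method has order 3: 2^3 = 8.
A(h/2) − A(h) = -8.4871050772 − (-8.5126351690) = 0.0255300918
Correction (A(h/2) − A(h))/(8 − 1) = 0.0255300918/7 = 0.0036471560
R = A(h/2) + (A(h/2) − A(h))/7 = -8.4871050772 + 0.0036471560 = -8.4834579212
Correction |R − A(h/2)| = 3.647e-03; gap |A(h/2) − A(h)| = 2.553e-02.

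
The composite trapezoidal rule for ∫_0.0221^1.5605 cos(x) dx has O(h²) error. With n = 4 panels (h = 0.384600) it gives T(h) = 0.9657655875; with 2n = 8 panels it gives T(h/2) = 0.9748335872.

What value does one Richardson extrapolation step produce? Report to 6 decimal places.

0.977856

The method has order 2: 2^2 = 4.
Weighted: 3.8993343488 − 0.9657655875 = 2.9335687613
Divide by 2^2 − 1 = 3.
So the Richardson estimate is 0.9778562538.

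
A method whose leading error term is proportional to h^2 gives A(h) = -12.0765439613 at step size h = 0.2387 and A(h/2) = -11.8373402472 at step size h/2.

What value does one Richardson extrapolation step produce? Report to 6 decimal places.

Method order is 2; weight 2^2 = 4.
Difference of the inputs: -11.8373402472 − (-12.0765439613) = 0.2392037141
Divide by 2^2 − 1 = 3: 0.2392037141/3 = 0.0797345714
R = A(h/2) + (A(h/2) − A(h))/3 = -11.8373402472 + 0.0797345714 = -11.7576056758

-11.757606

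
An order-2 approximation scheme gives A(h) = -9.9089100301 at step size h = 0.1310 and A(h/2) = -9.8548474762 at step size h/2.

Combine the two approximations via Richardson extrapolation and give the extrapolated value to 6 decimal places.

Leading term ∝ h^2; use weight 4 = 2^2.
Weighted: (-39.4193899048) − (-9.9089100301) = -29.5104798747
Denominator 4 − 1 = 3.
Extrapolated: (-29.5104798747) / 3 = -9.8368266249

-9.836827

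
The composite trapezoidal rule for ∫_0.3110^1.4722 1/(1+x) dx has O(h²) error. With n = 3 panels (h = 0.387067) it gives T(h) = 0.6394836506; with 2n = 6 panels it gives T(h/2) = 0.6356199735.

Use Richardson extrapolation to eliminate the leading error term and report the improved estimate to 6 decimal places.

0.634332

r = 2: numerator weight 4, denominator 3.
Weighted: 2.5424798940 − 0.6394836506 = 1.9029962434
R = 1.9029962434/3 = 0.6343320811
Shift from A(h/2): −0.0012878924.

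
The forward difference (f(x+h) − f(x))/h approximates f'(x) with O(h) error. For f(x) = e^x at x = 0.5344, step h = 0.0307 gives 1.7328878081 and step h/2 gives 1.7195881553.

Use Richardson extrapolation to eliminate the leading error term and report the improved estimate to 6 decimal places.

1.706289

Error is O(h^1); halving h shrinks it by 2^1 = 2.
Difference of the inputs: 1.7195881553 − 1.7328878081 = -0.0132996528
Correction (A(h/2) − A(h))/(2 − 1) = (-0.0132996528)/1 = -0.0132996528
R = 1.7195881553 − 0.0132996528 = 1.7062885025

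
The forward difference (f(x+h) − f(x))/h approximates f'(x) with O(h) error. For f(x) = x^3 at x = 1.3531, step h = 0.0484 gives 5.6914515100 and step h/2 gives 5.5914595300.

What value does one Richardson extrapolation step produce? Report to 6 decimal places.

5.491468

Error is O(h^1); halving h shrinks it by 2^1 = 2.
Numerator 2·A(h/2) − A(h) = 2·5.5914595300 − 5.6914515100 = 5.4914675500
5.4914675500 ÷ 1 = 5.4914675500
Correction |R − A(h/2)| = 9.999e-02; gap |A(h/2) − A(h)| = 9.999e-02.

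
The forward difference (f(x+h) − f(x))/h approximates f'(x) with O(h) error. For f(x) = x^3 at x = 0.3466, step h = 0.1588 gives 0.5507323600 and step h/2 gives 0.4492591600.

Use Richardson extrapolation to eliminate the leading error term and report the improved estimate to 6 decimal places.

r = 1, so 2^r = 2.
Weighted: 0.8985183200 − 0.5507323600 = 0.3477859600
Denominator 2 − 1 = 1.
So the Richardson estimate is 0.3477859600.

0.347786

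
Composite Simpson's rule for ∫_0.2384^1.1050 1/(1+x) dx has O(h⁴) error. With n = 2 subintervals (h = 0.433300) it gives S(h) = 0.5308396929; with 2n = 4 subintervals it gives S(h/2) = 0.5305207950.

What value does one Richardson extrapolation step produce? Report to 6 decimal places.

0.530500

Method order is 4; weight 2^4 = 16.
Difference of the inputs: 0.5305207950 − 0.5308396929 = -0.0003188979
Correction (A(h/2) − A(h))/(16 − 1) = (-0.0003188979)/15 = -0.0000212599
R = A(h/2) + (A(h/2) − A(h))/15 = 0.5305207950 − 0.0000212599 = 0.5304995351
Gap between inputs: 3.189e-04; correction applied: −0.0000212599.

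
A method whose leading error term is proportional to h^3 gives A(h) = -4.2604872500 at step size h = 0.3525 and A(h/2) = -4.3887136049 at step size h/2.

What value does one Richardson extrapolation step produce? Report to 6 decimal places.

-4.407032

The method has order 3: 2^3 = 8.
8×(-4.3887136049) = -35.1097088392; subtract (-4.2604872500) → -30.8492215892
Extrapolated: (-30.8492215892) / 7 = -4.4070316556
Gap between inputs: 1.282e-01; correction applied: −0.0183180507.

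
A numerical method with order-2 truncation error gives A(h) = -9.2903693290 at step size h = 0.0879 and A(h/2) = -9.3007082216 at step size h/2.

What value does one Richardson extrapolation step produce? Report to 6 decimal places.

Error is O(h^2); halving h shrinks it by 2^2 = 4.
2^2*A(h/2) = -37.2028328864; minus A(h) gives -27.9124635574.
(4*(-9.3007082216) − (-9.2903693290))/(4 − 1) = -9.3041545191

-9.304155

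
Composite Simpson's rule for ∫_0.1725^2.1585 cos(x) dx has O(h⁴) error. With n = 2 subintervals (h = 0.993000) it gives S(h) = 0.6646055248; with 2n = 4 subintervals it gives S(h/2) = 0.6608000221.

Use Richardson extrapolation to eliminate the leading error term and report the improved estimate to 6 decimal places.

Leading term ∝ h^4; use weight 16 = 2^4.
Top: 16(0.6608000221) − (0.6646055248) = 9.9081948288
Divide by 2^4 − 1 = 15.
9.9081948288 ÷ 15 = 0.6605463219
Gap between inputs: 3.806e-03; correction applied: −0.0002537002.

0.660546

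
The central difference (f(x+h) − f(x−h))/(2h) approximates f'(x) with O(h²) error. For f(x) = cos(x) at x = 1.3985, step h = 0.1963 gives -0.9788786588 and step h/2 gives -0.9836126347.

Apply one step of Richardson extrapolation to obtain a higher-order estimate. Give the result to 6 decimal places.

-0.985191

r = 2: numerator weight 4, denominator 3.
Top: 4(-0.9836126347) − (-0.9788786588) = -2.9555718800
Denominator 4 − 1 = 3.
(4 × (-0.9836126347) − (-0.9788786588))/(4 − 1) = -0.9851906267
Shift from A(h/2): −0.0015779920.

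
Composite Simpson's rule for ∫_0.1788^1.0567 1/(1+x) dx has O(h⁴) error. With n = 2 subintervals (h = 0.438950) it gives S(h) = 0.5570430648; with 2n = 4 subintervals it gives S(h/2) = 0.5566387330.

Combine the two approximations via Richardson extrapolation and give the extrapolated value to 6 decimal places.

r = 4, so 2^r = 16.
Top: 16(0.5566387330) − (0.5570430648) = 8.3491766632
R = 8.3491766632/15 = 0.5566117775

0.556612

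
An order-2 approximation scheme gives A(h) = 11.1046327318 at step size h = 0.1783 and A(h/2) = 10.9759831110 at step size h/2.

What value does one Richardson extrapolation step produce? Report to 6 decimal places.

Error is O(h^2); halving h shrinks it by 2^2 = 4.
Numerator 4*A(h/2) − A(h) = 4*10.9759831110 − 11.1046327318 = 32.7992997122
R = 32.7992997122/3 = 10.9330999041

10.933100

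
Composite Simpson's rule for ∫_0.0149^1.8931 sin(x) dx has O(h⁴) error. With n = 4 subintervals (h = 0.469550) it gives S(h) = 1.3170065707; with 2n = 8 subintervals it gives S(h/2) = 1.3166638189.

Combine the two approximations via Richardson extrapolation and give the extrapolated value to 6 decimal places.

Method order is 4; weight 2^4 = 16.
Top: 16(1.3166638189) − (1.3170065707) = 19.7496145317
R = 19.7496145317/15 = 1.3166409688

1.316641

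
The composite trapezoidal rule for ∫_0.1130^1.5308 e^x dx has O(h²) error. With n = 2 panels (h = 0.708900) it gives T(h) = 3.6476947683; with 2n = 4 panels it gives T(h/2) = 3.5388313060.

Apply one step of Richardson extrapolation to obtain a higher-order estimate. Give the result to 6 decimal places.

3.502543

The method has order 2: 2^2 = 4.
2^2 × A(h/2) = 14.1553252240; minus A(h) gives 10.5076304557.
R = 10.5076304557/3 = 3.5025434852
Correction |R − A(h/2)| = 3.629e-02; gap |A(h/2) − A(h)| = 1.089e-01.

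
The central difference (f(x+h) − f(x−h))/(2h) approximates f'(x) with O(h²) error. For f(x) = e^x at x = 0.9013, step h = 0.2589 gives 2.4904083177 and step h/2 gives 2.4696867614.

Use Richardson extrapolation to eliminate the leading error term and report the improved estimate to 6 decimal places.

2.462780

With r = 2 the leading error scales as h^2, so the weight is 2^2 = 4.
Top: 4(2.4696867614) − (2.4904083177) = 7.3883387279
Denominator 4 − 1 = 3.
Result: 2.4627795760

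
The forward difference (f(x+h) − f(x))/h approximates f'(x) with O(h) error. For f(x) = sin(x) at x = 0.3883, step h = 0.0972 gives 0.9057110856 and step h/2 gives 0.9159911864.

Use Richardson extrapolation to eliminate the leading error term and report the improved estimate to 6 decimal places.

0.926271

r = 1, so 2^r = 2.
2 × 0.9159911864 = 1.8319823728; subtract 0.9057110856 → 0.9262712872
Denominator 2 − 1 = 1.
Result: 0.9262712872
Shift from A(h/2): +0.0102801008.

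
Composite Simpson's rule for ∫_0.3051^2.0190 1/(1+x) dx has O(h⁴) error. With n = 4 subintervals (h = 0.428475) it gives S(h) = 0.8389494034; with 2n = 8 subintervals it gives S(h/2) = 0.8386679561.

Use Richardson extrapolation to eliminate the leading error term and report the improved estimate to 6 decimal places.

r = 4: numerator weight 16, denominator 15.
16·0.8386679561 = 13.4186872976; subtract 0.8389494034 → 12.5797378942
Denominator 16 − 1 = 15.
Result: 0.8386491929

0.838649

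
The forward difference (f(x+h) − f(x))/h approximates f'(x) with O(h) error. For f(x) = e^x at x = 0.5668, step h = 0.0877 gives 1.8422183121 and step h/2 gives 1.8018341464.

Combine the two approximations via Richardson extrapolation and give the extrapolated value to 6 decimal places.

The method has order 1: 2^1 = 2.
Numerator 2×A(h/2) − A(h) = 2×1.8018341464 − 1.8422183121 = 1.7614499807
Denominator 2 − 1 = 1.
(2×1.8018341464 − 1.8422183121)/(2 − 1) = 1.7614499807

1.761450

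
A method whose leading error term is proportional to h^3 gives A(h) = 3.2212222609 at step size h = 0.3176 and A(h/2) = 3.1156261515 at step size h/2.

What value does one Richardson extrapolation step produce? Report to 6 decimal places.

3.100541

r = 3: numerator weight 8, denominator 7.
Difference of the inputs: 3.1156261515 − 3.2212222609 = -0.1055961094
Divide by 2^3 − 1 = 7: (-0.1055961094)/7 = -0.0150851585
R = 3.1156261515 − 0.0150851585 = 3.1005409930
Gap between inputs: 1.056e-01; correction applied: −0.0150851585.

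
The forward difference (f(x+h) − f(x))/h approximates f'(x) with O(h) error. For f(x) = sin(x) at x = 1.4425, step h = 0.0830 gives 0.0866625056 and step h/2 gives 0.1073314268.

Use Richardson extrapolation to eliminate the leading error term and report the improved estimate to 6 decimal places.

0.128000

Method order is 1; weight 2^1 = 2.
2·0.1073314268 = 0.2146628536; 0.2146628536 − 0.0866625056 = 0.1280003480
Extrapolated: 0.1280003480 / 1 = 0.1280003480
Shift from A(h/2): +0.0206689212.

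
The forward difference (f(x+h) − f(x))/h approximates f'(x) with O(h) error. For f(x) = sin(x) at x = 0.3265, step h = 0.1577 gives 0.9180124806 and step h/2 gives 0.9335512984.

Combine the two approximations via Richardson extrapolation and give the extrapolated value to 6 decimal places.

0.949090

Method order is 1; weight 2^1 = 2.
2·0.9335512984 = 1.8671025968; 1.8671025968 − 0.9180124806 = 0.9490901162
(2·0.9335512984 − 0.9180124806)/(2 − 1) = 0.9490901162
Shift from A(h/2): +0.0155388178.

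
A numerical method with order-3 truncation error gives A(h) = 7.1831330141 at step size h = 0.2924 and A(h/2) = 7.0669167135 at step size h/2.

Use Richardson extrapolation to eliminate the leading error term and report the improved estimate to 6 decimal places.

Error is O(h^3); halving h shrinks it by 2^3 = 8.
A(h/2) − A(h) = 7.0669167135 − 7.1831330141 = -0.1162163006
Correction (A(h/2) − A(h))/(8 − 1) = (-0.1162163006)/7 = -0.0166023287
R = A(h/2) + (A(h/2) − A(h))/7 = 7.0669167135 − 0.0166023287 = 7.0503143848

7.050314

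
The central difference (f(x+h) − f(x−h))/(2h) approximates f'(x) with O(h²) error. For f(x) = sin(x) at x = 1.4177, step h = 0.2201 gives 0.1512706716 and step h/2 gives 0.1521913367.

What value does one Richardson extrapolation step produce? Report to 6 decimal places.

r = 2: numerator weight 4, denominator 3.
2^2·A(h/2) = 0.6087653468; minus A(h) gives 0.4574946752.
R = 0.4574946752/3 = 0.1524982251
Gap between inputs: 9.207e-04; correction applied: +0.0003068884.

0.152498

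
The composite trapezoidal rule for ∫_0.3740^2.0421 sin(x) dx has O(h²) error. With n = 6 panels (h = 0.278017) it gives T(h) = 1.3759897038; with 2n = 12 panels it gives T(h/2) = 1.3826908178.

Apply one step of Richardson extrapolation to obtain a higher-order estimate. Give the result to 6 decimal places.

Error is O(h^2); halving h shrinks it by 2^2 = 4.
A(h/2) − A(h) = 1.3826908178 − 1.3759897038 = 0.0067011140
Correction (A(h/2) − A(h))/(4 − 1) = 0.0067011140/3 = 0.0022337047
R = 1.3826908178 + 0.0022337047 = 1.3849245225
Shift from A(h/2): +0.0022337047.

1.384925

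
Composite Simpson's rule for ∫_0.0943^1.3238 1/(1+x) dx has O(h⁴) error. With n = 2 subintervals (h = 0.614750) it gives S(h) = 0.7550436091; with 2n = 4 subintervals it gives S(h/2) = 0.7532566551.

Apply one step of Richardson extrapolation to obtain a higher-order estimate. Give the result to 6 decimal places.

Order 4 gives 2^r = 16 and 2^r − 1 = 15.
16*0.7532566551 = 12.0521064816; 12.0521064816 − 0.7550436091 = 11.2970628725
Extrapolated: 11.2970628725 / 15 = 0.7531375248
Correction |R − A(h/2)| = 1.191e-04; gap |A(h/2) − A(h)| = 1.787e-03.

0.753138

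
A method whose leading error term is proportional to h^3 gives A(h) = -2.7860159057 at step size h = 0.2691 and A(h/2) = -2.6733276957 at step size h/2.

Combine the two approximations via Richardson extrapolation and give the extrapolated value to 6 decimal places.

With r = 3 the leading error scales as h^3, so the weight is 2^3 = 8.
8 × (-2.6733276957) − (-2.7860159057) = -18.6006056599
Denominator 8 − 1 = 7.
(8 × (-2.6733276957) − (-2.7860159057))/(8 − 1) = -2.6572293800

-2.657229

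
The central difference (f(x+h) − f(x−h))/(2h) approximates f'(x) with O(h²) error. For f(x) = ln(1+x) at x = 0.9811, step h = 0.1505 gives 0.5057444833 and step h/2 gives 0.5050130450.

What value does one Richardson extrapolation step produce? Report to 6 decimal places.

0.504769

The method has order 2: 2^2 = 4.
Numerator 4×A(h/2) − A(h) = 4×0.5050130450 − 0.5057444833 = 1.5143076967
R = 1.5143076967/3 = 0.5047692322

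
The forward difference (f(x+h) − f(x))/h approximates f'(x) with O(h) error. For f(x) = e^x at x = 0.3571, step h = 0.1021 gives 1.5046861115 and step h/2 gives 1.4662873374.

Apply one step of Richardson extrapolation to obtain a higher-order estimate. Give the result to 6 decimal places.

The method has order 1: 2^1 = 2.
Weighted: 2.9325746748 − 1.5046861115 = 1.4278885633
Denominator 2 − 1 = 1.
So the Richardson estimate is 1.4278885633.

1.427889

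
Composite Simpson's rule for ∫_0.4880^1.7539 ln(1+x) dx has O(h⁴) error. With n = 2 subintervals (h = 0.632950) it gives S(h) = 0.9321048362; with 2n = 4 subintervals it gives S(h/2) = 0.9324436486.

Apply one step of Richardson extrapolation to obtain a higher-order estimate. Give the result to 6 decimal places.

0.932466

r = 4, so 2^r = 16.
Top: 16(0.9324436486) − (0.9321048362) = 13.9869935414
Divide by 2^4 − 1 = 15.
Extrapolated: 13.9869935414 / 15 = 0.9324662361
Gap between inputs: 3.388e-04; correction applied: +0.0000225875.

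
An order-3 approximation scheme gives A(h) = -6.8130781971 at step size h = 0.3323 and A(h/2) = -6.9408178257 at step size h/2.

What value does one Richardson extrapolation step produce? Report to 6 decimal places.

With r = 3 the leading error scales as h^3, so the weight is 2^3 = 8.
Weighted: (-55.5265426056) − (-6.8130781971) = -48.7134644085
Divide by 2^3 − 1 = 7.
Result: -6.9590663441
Gap between inputs: 1.277e-01; correction applied: −0.0182485184.

-6.959066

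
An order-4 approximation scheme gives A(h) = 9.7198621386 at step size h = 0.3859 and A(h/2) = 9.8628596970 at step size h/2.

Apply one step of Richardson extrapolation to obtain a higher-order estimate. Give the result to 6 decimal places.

9.872393

With r = 4 the leading error scales as h^4, so the weight is 2^4 = 16.
Difference of the inputs: 9.8628596970 − 9.7198621386 = 0.1429975584
Correction (A(h/2) − A(h))/(16 − 1) = 0.1429975584/15 = 0.0095331706
R = A(h/2) + (A(h/2) − A(h))/15 = 9.8628596970 + 0.0095331706 = 9.8723928676
Shift from A(h/2): +0.0095331706.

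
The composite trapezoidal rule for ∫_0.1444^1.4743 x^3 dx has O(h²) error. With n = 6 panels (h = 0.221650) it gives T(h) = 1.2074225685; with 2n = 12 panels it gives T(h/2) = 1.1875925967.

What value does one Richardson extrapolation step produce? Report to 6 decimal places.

Method order is 2; weight 2^2 = 4.
4×1.1875925967 − 1.2074225685 = 3.5429478183
Extrapolated: 3.5429478183 / 3 = 1.1809826061
Correction |R − A(h/2)| = 6.610e-03; gap |A(h/2) − A(h)| = 1.983e-02.

1.180983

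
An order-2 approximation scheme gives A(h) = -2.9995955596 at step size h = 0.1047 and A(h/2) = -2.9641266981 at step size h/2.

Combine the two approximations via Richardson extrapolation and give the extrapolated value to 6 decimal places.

With r = 2 the leading error scales as h^2, so the weight is 2^2 = 4.
Top: 4(-2.9641266981) − (-2.9995955596) = -8.8569112328
(-8.8569112328) ÷ 3 = -2.9523037443
Gap between inputs: 3.547e-02; correction applied: +0.0118229538.

-2.952304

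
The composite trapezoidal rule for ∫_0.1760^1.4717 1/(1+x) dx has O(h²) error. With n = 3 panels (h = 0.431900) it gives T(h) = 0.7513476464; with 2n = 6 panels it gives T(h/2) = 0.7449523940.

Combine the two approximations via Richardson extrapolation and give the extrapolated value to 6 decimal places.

0.742821

Error is O(h^2); halving h shrinks it by 2^2 = 4.
4*0.7449523940 − 0.7513476464 = 2.2284619296
2.2284619296 ÷ 3 = 0.7428206432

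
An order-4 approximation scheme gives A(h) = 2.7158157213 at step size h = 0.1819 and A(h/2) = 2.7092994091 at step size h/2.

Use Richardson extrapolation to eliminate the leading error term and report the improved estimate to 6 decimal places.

2.708865

r = 4, so 2^r = 16.
Weighted: 43.3487905456 − 2.7158157213 = 40.6329748243
Divide by 2^4 − 1 = 15.
So the Richardson estimate is 2.7088649883.
Correction |R − A(h/2)| = 4.344e-04; gap |A(h/2) − A(h)| = 6.516e-03.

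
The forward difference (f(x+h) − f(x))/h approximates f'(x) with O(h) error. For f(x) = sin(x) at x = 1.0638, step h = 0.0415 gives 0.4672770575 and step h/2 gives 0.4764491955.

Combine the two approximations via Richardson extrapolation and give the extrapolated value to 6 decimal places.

0.485621

r = 1, so 2^r = 2.
Weighted: 0.9528983910 − 0.4672770575 = 0.4856213335
Denominator 2 − 1 = 1.
Result: 0.4856213335
Shift from A(h/2): +0.0091721380.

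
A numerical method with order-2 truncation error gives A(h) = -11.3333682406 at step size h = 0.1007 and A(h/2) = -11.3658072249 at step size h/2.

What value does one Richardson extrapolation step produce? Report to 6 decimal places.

Method order is 2; weight 2^2 = 4.
2^2×A(h/2) = -45.4632288996; minus A(h) gives -34.1298606590.
(-34.1298606590) ÷ 3 = -11.3766202197
Correction |R − A(h/2)| = 1.081e-02; gap |A(h/2) − A(h)| = 3.244e-02.

-11.376620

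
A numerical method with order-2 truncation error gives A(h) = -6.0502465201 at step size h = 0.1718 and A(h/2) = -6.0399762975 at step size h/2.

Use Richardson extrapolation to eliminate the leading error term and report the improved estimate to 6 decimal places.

r = 2, so 2^r = 4.
Difference of the inputs: -6.0399762975 − (-6.0502465201) = 0.0102702226
Correction (A(h/2) − A(h))/(4 − 1) = 0.0102702226/3 = 0.0034234075
R = -6.0399762975 + 0.0034234075 = -6.0365528900
Shift from A(h/2): +0.0034234075.

-6.036553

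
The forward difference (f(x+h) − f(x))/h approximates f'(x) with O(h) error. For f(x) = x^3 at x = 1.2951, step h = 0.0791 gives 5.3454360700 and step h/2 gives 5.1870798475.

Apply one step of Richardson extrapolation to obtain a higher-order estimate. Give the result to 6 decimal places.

5.028724

Method order is 1; weight 2^1 = 2.
A(h/2) − A(h) = 5.1870798475 − 5.3454360700 = -0.1583562225
Divide by 2^1 − 1 = 1: (-0.1583562225)/1 = -0.1583562225
R = A(h/2) + (A(h/2) − A(h))/1 = 5.1870798475 − 0.1583562225 = 5.0287236250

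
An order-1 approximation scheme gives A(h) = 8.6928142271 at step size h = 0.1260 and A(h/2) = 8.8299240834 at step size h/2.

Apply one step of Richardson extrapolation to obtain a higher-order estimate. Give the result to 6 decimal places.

8.967034

The method has order 1: 2^1 = 2.
Weighted: 17.6598481668 − 8.6928142271 = 8.9670339397
R = 8.9670339397/1 = 8.9670339397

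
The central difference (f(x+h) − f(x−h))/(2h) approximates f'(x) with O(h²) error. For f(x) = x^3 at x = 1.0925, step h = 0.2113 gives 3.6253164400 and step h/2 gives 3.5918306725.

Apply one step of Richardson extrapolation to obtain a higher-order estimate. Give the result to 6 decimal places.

Method order is 2; weight 2^2 = 4.
4·3.5918306725 − 3.6253164400 = 10.7420062500
Denominator 4 − 1 = 3.
Result: 3.5806687500
Correction |R − A(h/2)| = 1.116e-02; gap |A(h/2) − A(h)| = 3.349e-02.

3.580669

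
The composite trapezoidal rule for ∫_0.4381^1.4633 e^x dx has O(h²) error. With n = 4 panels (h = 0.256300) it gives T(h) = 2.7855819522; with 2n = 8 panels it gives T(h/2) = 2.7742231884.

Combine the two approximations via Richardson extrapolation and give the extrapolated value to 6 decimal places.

2.770437

Error is O(h^2); halving h shrinks it by 2^2 = 4.
Numerator 4 × A(h/2) − A(h) = 4 × 2.7742231884 − 2.7855819522 = 8.3113108014
Divide by 2^2 − 1 = 3.
8.3113108014 ÷ 3 = 2.7704369338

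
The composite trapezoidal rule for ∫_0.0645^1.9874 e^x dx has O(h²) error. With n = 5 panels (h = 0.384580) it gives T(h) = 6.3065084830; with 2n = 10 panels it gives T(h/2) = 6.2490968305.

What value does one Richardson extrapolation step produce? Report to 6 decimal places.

The method has order 2: 2^2 = 4.
4·6.2490968305 = 24.9963873220; 24.9963873220 − 6.3065084830 = 18.6898788390
Divide by 2^2 − 1 = 3.
So the Richardson estimate is 6.2299596130.
Gap between inputs: 5.741e-02; correction applied: −0.0191372175.

6.229960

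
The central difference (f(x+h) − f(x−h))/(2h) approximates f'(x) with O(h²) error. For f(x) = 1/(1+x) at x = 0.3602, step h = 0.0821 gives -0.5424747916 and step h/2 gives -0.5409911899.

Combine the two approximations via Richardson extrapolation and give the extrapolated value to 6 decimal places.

-0.540497

Leading term ∝ h^2; use weight 4 = 2^2.
Numerator 4·A(h/2) − A(h) = 4·(-0.5409911899) − (-0.5424747916) = -1.6214899680
Divide by 2^2 − 1 = 3.
(-1.6214899680) ÷ 3 = -0.5404966560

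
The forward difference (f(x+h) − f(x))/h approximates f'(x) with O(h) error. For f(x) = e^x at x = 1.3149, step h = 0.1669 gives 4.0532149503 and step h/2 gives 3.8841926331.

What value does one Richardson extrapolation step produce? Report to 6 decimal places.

r = 1, so 2^r = 2.
Weighted: 7.7683852662 − 4.0532149503 = 3.7151703159
Divide by 2^1 − 1 = 1.
3.7151703159 ÷ 1 = 3.7151703159

3.715170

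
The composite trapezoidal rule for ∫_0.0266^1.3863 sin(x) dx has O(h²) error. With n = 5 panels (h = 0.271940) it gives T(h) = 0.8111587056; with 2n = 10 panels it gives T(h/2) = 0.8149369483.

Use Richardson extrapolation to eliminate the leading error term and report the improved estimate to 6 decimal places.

With r = 2 the leading error scales as h^2, so the weight is 2^2 = 4.
Weighted: 3.2597477932 − 0.8111587056 = 2.4485890876
Denominator 4 − 1 = 3.
Result: 0.8161963625
Gap between inputs: 3.778e-03; correction applied: +0.0012594142.

0.816196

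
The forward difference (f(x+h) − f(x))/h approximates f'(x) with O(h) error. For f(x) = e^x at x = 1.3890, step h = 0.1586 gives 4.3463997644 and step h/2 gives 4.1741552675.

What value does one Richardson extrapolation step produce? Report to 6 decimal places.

r = 1: numerator weight 2, denominator 1.
2 × 4.1741552675 − 4.3463997644 = 4.0019107706
Extrapolated: 4.0019107706 / 1 = 4.0019107706

4.001911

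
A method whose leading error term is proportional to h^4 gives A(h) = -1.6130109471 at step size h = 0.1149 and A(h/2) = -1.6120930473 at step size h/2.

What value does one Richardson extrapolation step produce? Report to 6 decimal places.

Order 4 gives 2^r = 16 and 2^r − 1 = 15.
Numerator 16 × A(h/2) − A(h) = 16 × (-1.6120930473) − (-1.6130109471) = -24.1804778097
R = (-24.1804778097)/15 = -1.6120318540
Correction |R − A(h/2)| = 6.119e-05; gap |A(h/2) − A(h)| = 9.179e-04.

-1.612032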